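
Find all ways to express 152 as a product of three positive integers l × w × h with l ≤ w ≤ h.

Iterate l from 1 to ⌊152^(1/3)⌋. For each l dividing 152, iterate w ≥ l with w dividing 152/l, and set h = 152/(l·w).
Triples found (6): (1×1×152), (1×2×76), (1×4×38), (1×8×19), (2×2×38), (2×4×19)

(1×1×152), (1×2×76), (1×4×38), (1×8×19), (2×2×38), (2×4×19)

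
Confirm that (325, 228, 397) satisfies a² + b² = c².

Compute a² + b² = 325² + 228² = 105625 + 51984 = 157609
Compute c² = 397² = 157609
Since 157609 = 157609, confirmed.

Yes, it is a Pythagorean triple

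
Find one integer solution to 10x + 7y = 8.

Step 1: Check solvability.
gcd(10, 7) = 1
Since 1 divides 8, solutions exist.

Step 2: Apply extended Euclidean algorithm to find gcd.
We find integers such that 10*x0 + 7*y0 = 1

Step 3: Scale the particular solution.
Multiply by 8/1 = 8:
x = -16, y = 24

Step 4: Verify.
10*(-16) + 7*(24) = 8 = 8 ✓

x = -16, y = 24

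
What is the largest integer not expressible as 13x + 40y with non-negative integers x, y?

For two coprime denominations a and b, the Frobenius number (largest value not representable as a non-negative combination) is ab - a - b.
Here gcd(13, 40) = 1, so they are coprime.
F(13, 40) = 13·40 - 13 - 40 = 520 - 53 = 467

467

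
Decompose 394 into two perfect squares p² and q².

We need to find integers p, q > 0 such that p² + q² = 394.
Trying p = 13: q² = 394 - 13² = 394 - 169 = 225
q = 15
Check: 13² + 15² = 169 + 225 = 394 ✓

394 = 13² + 15²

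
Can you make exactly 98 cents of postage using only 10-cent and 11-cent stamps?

We need non-negative x, y with 10x + 11y = 98.
gcd(10, 11) = 1 divides 98, so integer solutions exist.
Search for a non-negative one: x = 1 gives 11y = 98 - 10 = 88, so y = 8.
Check: 10·1 + 11·8 = 98 ✓

Yes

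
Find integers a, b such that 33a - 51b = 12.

Step 1: Check solvability.
gcd(33, 51) = 3
Since 3 divides 12, solutions exist.

Step 2: Apply extended Euclidean algorithm to find gcd.
We find integers such that 33*x0 + 51*y0 = 3

Step 3: Scale the particular solution.
Multiply by 12/3 = 4:
a = -12, b = -8

Step 4: Verify.
33*(-12) - 51*(-8) = 12 = 12 ✓

a = -12, b = -8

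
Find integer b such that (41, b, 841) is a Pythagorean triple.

b² = c² - a² = 841² - 41² = 707281 - 1681 = 705600
b = sqrt(705600) = 840

840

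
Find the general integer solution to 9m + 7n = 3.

Step 1: Compute gcd(9, 7) = 1.
Since 1 divides 3, solutions exist.

Step 2: Find a particular solution using extended Euclidean algorithm.
We get m₀ = -9, n₀ = 12.
Check: 9*-9 + 7*12 = 3 = 3 ✓

Step 3: Write the general solution.
m = -9 + (7/1)t = -9 + 7t
n = 12 - (9/1)t = 12 - 9t
for any integer t.

m = -9 + 7t, n = 12 - 9t for integer t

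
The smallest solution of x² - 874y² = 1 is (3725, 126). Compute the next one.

Solutions to x² - Dy² = 1 are generated by powers of (x₀ + y₀√D).
The next solution satisfies x₁ + y₁√874 = (x₀ + y₀√874)², giving:
x₁ = x₀² + 874y₀² = 3725² + 874·126² = 13875625 + 13875624 = 27751249
y₁ = 2x₀y₀ = 2·3725·126 = 938700

Verify: 27751249² - 874·938700² = 770131821060001 - 770131821060000 = 1 ✓

x = 27751249, y = 938700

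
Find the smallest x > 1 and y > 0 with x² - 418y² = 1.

We seek the smallest positive integers (x, y) with x² - 418y² = 1, i.e., x² = 418y² + 1.
Try successive y values:
y = 1: x² = 418·1² + 1 = 419, not a perfect square
y = 2: x² = 418·2² + 1 = 1673, not a perfect square
y = 3: x² = 418·3² + 1 = 3763, not a perfect square
... continuing the search (or via continued fractions) ...
y = 1656: x² = 418·1656² + 1 = 1146296449, x = 33857 ✓

Verify: 33857² - 418·1656² = 1146296449 - 1146296448 = 1 ✓

x = 33857, y = 1656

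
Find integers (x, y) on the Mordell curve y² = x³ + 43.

Try small integer x values and check whether x³ + 43 is a perfect square.
x = -3: x³ + 43 = -3³ + 43 = -27 + 43 = 16
Is 16 a perfect square? 4² = 16 ✓
So (x, y) = (-3, -4) is a solution.

x = -3, y = -4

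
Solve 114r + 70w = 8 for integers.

Step 1: Check solvability.
gcd(114, 70) = 2
Since 2 divides 8, solutions exist.

Step 2: Apply extended Euclidean algorithm to find gcd.
We find integers such that 114*x0 + 70*y0 = 2

Step 3: Scale the particular solution.
Multiply by 8/2 = 4:
r = 32, w = -52

Step 4: Verify.
114*(32) + 70*(-52) = 8 = 8 ✓

r = 32, w = -52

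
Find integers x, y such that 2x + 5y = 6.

Step 1: Check solvability.
gcd(2, 5) = 1
Since 1 divides 6, solutions exist.

Step 2: Apply extended Euclidean algorithm to find gcd.
We find integers such that 2*x0 + 5*y0 = 1

Step 3: Scale the particular solution.
Multiply by 6/1 = 6:
x = -12, y = 6

Step 4: Verify.
2*(-12) + 5*(6) = 6 = 6 ✓

x = -12, y = 6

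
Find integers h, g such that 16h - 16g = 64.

Step 1: Check solvability.
gcd(16, 16) = 16
Since 16 divides 64, solutions exist.

Step 2: Apply extended Euclidean algorithm to find gcd.
We find integers such that 16*x0 + 16*y0 = 16

Step 3: Scale the particular solution.
Multiply by 64/16 = 4:
h = 0, g = -4

Step 4: Verify.
16*(0) - 16*(-4) = 64 = 64 ✓

h = 0, g = -4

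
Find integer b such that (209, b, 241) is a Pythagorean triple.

b² = c² - a² = 241² - 209² = 58081 - 43681 = 14400
b = sqrt(14400) = 120

120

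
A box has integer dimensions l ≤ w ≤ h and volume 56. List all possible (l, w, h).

Iterate l from 1 to ⌊56^(1/3)⌋. For each l dividing 56, iterate w ≥ l with w dividing 56/l, and set h = 56/(l·w).
Triples found (6): (1×1×56), (1×2×28), (1×4×14), (1×7×8), (2×2×14), (2×4×7)

(1×1×56), (1×2×28), (1×4×14), (1×7×8), (2×2×14), (2×4×7)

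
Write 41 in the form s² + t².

We need to find integers s, t > 0 such that s² + t² = 41.
Trying s = 4: t² = 41 - 4² = 41 - 16 = 25
t = 5
Check: 4² + 5² = 16 + 25 = 41 ✓

41 = 4² + 5²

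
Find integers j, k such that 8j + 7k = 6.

Step 1: Check solvability.
gcd(8, 7) = 1
Since 1 divides 6, solutions exist.

Step 2: Apply extended Euclidean algorithm to find gcd.
We find integers such that 8*x0 + 7*y0 = 1

Step 3: Scale the particular solution.
Multiply by 6/1 = 6:
j = 6, k = -6

Step 4: Verify.
8*(6) + 7*(-6) = 6 = 6 ✓

j = 6, k = -6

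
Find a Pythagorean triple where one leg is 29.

We need the other leg and hypotenuse such that 29² + x² = c².
Take x = 420, c = 421: 29² + 420² = 841 + 176400 = 177241 = 421² ✓
Triple: (29, 420, 421)

(29, 420, 421)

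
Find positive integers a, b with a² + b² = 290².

We need a² + b² = 290² = 84100.
Trying: 34² + 288² = 1156 + 82944 = 84100 ✓

(34, 288, 290)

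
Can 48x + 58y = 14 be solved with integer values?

Step 1: Compute gcd(48, 58).
gcd(48, 58) = 2

Step 2: Check divisibility.
Does 2 divide 14? 14 = 2 x 7, so yes.

By the theorem on linear Diophantine equations, 48x + 58y = 14 has integer solutions if and only if gcd(48, 58) divides 14. Since 2 | 14, solutions exist.

Yes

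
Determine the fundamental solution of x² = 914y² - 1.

We need x² = 914y² - 1. Try successive y:
y = 1: x² = 914·1² - 1 = 913, not a perfect square
y = 2: x² = 914·2² - 1 = 3655, not a perfect square
y = 3: x² = 914·3² - 1 = 8225, not a perfect square
...
y = 185: x² = 914·185² - 1 = 31281649 = 5593² ✓
Check: 5593² - 914·185² = 31281649 - 31281650 = -1 ✓

x = 5593, y = 185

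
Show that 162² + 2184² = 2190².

Compute a² + b² = 162² + 2184² = 26244 + 4769856 = 4796100
Compute c² = 2190² = 4796100
Since 4796100 = 4796100, confirmed.

Yes, it is a Pythagorean triple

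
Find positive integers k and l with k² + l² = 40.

We need to find integers k, l > 0 such that k² + l² = 40.
Trying k = 2: l² = 40 - 2² = 40 - 4 = 36
l = 6
Check: 2² + 6² = 4 + 36 = 40 ✓

40 = 2² + 6²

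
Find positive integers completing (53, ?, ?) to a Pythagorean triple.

We need the other leg and hypotenuse such that 53² + x² = c².
Take x = 1404, c = 1405: 53² + 1404² = 2809 + 1971216 = 1974025 = 1405² ✓
Triple: (53, 1404, 1405)

(53, 1404, 1405)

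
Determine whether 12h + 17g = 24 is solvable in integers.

Step 1: Compute gcd(12, 17).
gcd(12, 17) = 1

Step 2: Check divisibility.
Does 1 divide 24? 24 = 1 x 24, so yes.

By the theorem on linear Diophantine equations, 12h + 17g = 24 has integer solutions if and only if gcd(12, 17) divides 24. Since 1 | 24, solutions exist.

Yes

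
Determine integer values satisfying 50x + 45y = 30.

Step 1: Check solvability.
gcd(50, 45) = 5
Since 5 divides 30, solutions exist.

Step 2: Apply extended Euclidean algorithm to find gcd.
We find integers such that 50*x0 + 45*y0 = 5

Step 3: Scale the particular solution.
Multiply by 30/5 = 6:
x = 6, y = -6

Step 4: Verify.
50*(6) + 45*(-6) = 30 = 30 ✓

x = 6, y = -6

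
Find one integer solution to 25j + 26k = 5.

Step 1: Check solvability.
gcd(25, 26) = 1
Since 1 divides 5, solutions exist.

Step 2: Apply extended Euclidean algorithm to find gcd.
We find integers such that 25*x0 + 26*y0 = 1

Step 3: Scale the particular solution.
Multiply by 5/1 = 5:
j = -5, k = 5

Step 4: Verify.
25*(-5) + 26*(5) = 5 = 5 ✓

j = -5, k = 5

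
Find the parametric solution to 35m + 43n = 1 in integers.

Step 1: Compute gcd(35, 43) = 1.
Since 1 divides 1, solutions exist.

Step 2: Find a particular solution using extended Euclidean algorithm.
We get m₀ = 16, n₀ = -13.
Check: 35*16 + 43*-13 = 1 = 1 ✓

Step 3: Write the general solution.
m = 16 + (43/1)t = 16 + 43t
n = -13 - (35/1)t = -13 - 35t
for any integer t.

m = 16 + 43t, n = -13 - 35t for integer t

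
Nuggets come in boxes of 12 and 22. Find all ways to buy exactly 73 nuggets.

We need non-negative integers (x, y) with 12x + 22y = 73.
For each x in 0..6, check if 73 - 12x is a non-negative multiple of 22.
No x yields an integer y ≥ 0.

No solution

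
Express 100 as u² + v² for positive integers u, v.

We need to find integers u, v > 0 such that u² + v² = 100.
Trying u = 6: v² = 100 - 6² = 100 - 36 = 64
v = 8
Check: 6² + 8² = 36 + 64 = 100 ✓

100 = 6² + 8²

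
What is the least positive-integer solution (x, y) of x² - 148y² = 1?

We seek the smallest positive integers (x, y) with x² - 148y² = 1, i.e., x² = 148y² + 1.
Try successive y values:
y = 1: x² = 148·1² + 1 = 149, not a perfect square
y = 2: x² = 148·2² + 1 = 593, not a perfect square
y = 3: x² = 148·3² + 1 = 1333, not a perfect square
... continuing the search (or via continued fractions) ...
y = 6: x² = 148·6² + 1 = 5329, x = 73 ✓

Verify: 73² - 148·6² = 5329 - 5328 = 1 ✓

x = 73, y = 6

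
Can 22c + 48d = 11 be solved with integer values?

Step 1: Compute gcd(22, 48).
gcd(22, 48) = 2

Step 2: Check divisibility.
Does 2 divide 11? 11 = 2 x 5 + 1, so no.

By the theorem on linear Diophantine equations, 22c + 48d = 11 has integer solutions if and only if gcd(22, 48) divides 11. Since 2 does not divide 11, no solutions exist.

No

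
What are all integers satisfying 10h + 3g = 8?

Step 1: Compute gcd(10, 3) = 1.
Since 1 divides 8, solutions exist.

Step 2: Find a particular solution using extended Euclidean algorithm.
We get h₀ = 8, g₀ = -24.
Check: 10*8 + 3*-24 = 8 = 8 ✓

Step 3: Write the general solution.
h = 8 + (3/1)t = 8 + 3t
g = -24 - (10/1)t = -24 - 10t
for any integer t.

h = 8 + 3t, g = -24 - 10t for integer t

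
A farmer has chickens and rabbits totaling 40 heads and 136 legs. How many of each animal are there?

Let c = chickens, r = rabbits.
Heads: c + r = 40
Legs: 2c + 4r = 136
From the first equation, c = 40 - r. Substitute:
2(40 - r) + 4r = 136
80 + 2r = 136
r = (136 - 80)/2 = 28
c = 40 - 28 = 12

Chickens: 12, Rabbits: 28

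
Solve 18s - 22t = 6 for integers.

Step 1: Check solvability.
gcd(18, 22) = 2
Since 2 divides 6, solutions exist.

Step 2: Apply extended Euclidean algorithm to find gcd.
We find integers such that 18*x0 + 22*y0 = 2

Step 3: Scale the particular solution.
Multiply by 6/2 = 3:
s = 15, t = 12

Step 4: Verify.
18*(15) - 22*(12) = 6 = 6 ✓

s = 15, t = 12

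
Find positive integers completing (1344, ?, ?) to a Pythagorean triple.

We need the other leg and hypotenuse such that 1344² + x² = c².
Take x = 583, c = 1465: 1344² + 583² = 1806336 + 339889 = 2146225 = 1465² ✓
Triple: (583, 1344, 1465)

(583, 1344, 1465)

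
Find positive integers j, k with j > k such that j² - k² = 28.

Factor: j² - k² = (j+k)(j-k) = 28.
We need two factors of 28 with the same parity.
Use j+k = 14 and j-k = 2 (product 14·2 = 28).
Adding: 2j = 16, so j = 8.
Subtracting: 2k = 12, so k = 6.
Check: 8² - 6² = 64 - 36 = 28 ✓

j = 8, k = 6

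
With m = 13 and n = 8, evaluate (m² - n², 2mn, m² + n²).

a = m² - n² = 169 - 64 = 105
b = 2mn = 2·13·8 = 208
c = m² + n² = 169 + 64 = 233
Verify: 105² + 208² = 11025 + 43264 = 54289 = 233² ✓

(105, 208, 233)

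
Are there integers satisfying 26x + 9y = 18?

Step 1: Compute gcd(26, 9).
gcd(26, 9) = 1

Step 2: Check divisibility.
Does 1 divide 18? 18 = 1 x 18, so yes.

By the theorem on linear Diophantine equations, 26x + 9y = 18 has integer solutions if and only if gcd(26, 9) divides 18. Since 1 | 18, solutions exist.

Yes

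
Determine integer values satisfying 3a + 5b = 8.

Step 1: Check solvability.
gcd(3, 5) = 1
Since 1 divides 8, solutions exist.

Step 2: Apply extended Euclidean algorithm to find gcd.
We find integers such that 3*x0 + 5*y0 = 1

Step 3: Scale the particular solution.
Multiply by 8/1 = 8:
a = 16, b = -8

Step 4: Verify.
3*(16) + 5*(-8) = 8 = 8 ✓

a = 16, b = -8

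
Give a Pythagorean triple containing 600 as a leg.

We need the other leg and hypotenuse such that 600² + x² = c².
Take x = 595, c = 845: 600² + 595² = 360000 + 354025 = 714025 = 845² ✓
Triple: (595, 600, 845)

(595, 600, 845)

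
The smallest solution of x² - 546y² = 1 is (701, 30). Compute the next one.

Solutions to x² - Dy² = 1 are generated by powers of (x₀ + y₀√D).
The next solution satisfies x₁ + y₁√546 = (x₀ + y₀√546)², giving:
x₁ = x₀² + 546y₀² = 701² + 546·30² = 491401 + 491400 = 982801
y₁ = 2x₀y₀ = 2·701·30 = 42060

Verify: 982801² - 546·42060² = 965897805601 - 965897805600 = 1 ✓

x = 982801, y = 42060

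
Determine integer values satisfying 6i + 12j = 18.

Step 1: Check solvability.
gcd(6, 12) = 6
Since 6 divides 18, solutions exist.

Step 2: Apply extended Euclidean algorithm to find gcd.
We find integers such that 6*x0 + 12*y0 = 6

Step 3: Scale the particular solution.
Multiply by 18/6 = 3:
i = 3, j = 0

Step 4: Verify.
6*(3) + 12*(0) = 18 = 18 ✓

i = 3, j = 0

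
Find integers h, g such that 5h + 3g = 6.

Step 1: Check solvability.
gcd(5, 3) = 1
Since 1 divides 6, solutions exist.

Step 2: Apply extended Euclidean algorithm to find gcd.
We find integers such that 5*x0 + 3*y0 = 1

Step 3: Scale the particular solution.
Multiply by 6/1 = 6:
h = -6, g = 12

Step 4: Verify.
5*(-6) + 3*(12) = 6 = 6 ✓

h = -6, g = 12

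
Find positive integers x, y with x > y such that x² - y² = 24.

Factor: x² - y² = (x+y)(x-y) = 24.
We need two factors of 24 with the same parity.
Use x+y = 12 and x-y = 2 (product 12·2 = 24).
Adding: 2x = 14, so x = 7.
Subtracting: 2y = 10, so y = 5.
Check: 7² - 5² = 49 - 25 = 24 ✓

x = 7, y = 5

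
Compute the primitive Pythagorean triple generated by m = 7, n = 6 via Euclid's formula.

a = m² - n² = 7² - 6² = 49 - 36 = 13
b = 2mn = 2·7·6 = 84
c = m² + n² = 49 + 36 = 85
Verify: 13² + 84² = 169 + 7056 = 7225 = 85² ✓

(13, 84, 85)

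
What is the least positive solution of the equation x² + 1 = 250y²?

We need x² = 250y² - 1. Try successive y:
y = 1: x² = 250·1² - 1 = 249, not a perfect square
y = 2: x² = 250·2² - 1 = 999, not a perfect square
y = 3: x² = 250·3² - 1 = 2249, not a perfect square
...
y = 281: x² = 250·281² - 1 = 19740249 = 4443² ✓
Check: 4443² - 250·281² = 19740249 - 19740250 = -1 ✓

x = 4443, y = 281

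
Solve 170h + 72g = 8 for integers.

Step 1: Check solvability.
gcd(170, 72) = 2
Since 2 divides 8, solutions exist.

Step 2: Apply extended Euclidean algorithm to find gcd.
We find integers such that 170*x0 + 72*y0 = 2

Step 3: Scale the particular solution.
Multiply by 8/2 = 4:
h = -44, g = 104

Step 4: Verify.
170*(-44) + 72*(104) = 8 = 8 ✓

h = -44, g = 104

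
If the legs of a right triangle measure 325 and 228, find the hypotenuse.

c² = a² + b² = 325² + 228² = 105625 + 51984 = 157609
c = 397

397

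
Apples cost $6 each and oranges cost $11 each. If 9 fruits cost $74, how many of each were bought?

Let a = apples, o = oranges.
a + o = 9
6a + 11o = 74
Substitute o = 9 - a:
6a + 11(9 - a) = 74
(6 - 11)a = 74 - 99
-5a = -25
a = 5, o = 9 - 5 = 4

Apples: 5, Oranges: 4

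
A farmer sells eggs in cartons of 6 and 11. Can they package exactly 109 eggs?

We need non-negative a, b with 6a + 11b = 109.
gcd(6, 11) = 1 divides 109.
Try a = 9: 11b = 109 - 54 = 55, so b = 5.
One way: 9 cartons of 6 and 5 cartons of 11.

Yes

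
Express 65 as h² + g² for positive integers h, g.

We need to find integers h, g > 0 such that h² + g² = 65.
Trying h = 1: g² = 65 - 1² = 65 - 1 = 64
g = 8
Check: 1² + 8² = 1 + 64 = 65 ✓

65 = 1² + 8²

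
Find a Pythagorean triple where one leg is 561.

We need the other leg and hypotenuse such that 561² + x² = c².
Take x = 400, c = 689: 561² + 400² = 314721 + 160000 = 474721 = 689² ✓
Triple: (561, 400, 689)

(561, 400, 689)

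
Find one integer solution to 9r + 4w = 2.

Step 1: Check solvability.
gcd(9, 4) = 1
Since 1 divides 2, solutions exist.

Step 2: Apply extended Euclidean algorithm to find gcd.
We find integers such that 9*x0 + 4*y0 = 1

Step 3: Scale the particular solution.
Multiply by 2/1 = 2:
r = 2, w = -4

Step 4: Verify.
9*(2) + 4*(-4) = 2 = 2 ✓

r = 2, w = -4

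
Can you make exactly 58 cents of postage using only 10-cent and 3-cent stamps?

We need non-negative x, y with 10x + 3y = 58.
gcd(10, 3) = 1 divides 58, so integer solutions exist.
Search for a non-negative one: x = 1 gives 3y = 58 - 10 = 48, so y = 16.
Check: 10·1 + 3·16 = 58 ✓

Yes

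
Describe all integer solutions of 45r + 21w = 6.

Step 1: Compute gcd(45, 21) = 3.
Since 3 divides 6, solutions exist.

Step 2: Find a particular solution using extended Euclidean algorithm.
We get r₀ = 2, w₀ = -4.
Check: 45*2 + 21*-4 = 6 = 6 ✓

Step 3: Write the general solution.
r = 2 + (21/3)t = 2 + 7t
w = -4 - (45/3)t = -4 - 15t
for any integer t.

r = 2 + 7t, w = -4 - 15t for integer t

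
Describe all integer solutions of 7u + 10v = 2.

Step 1: Compute gcd(7, 10) = 1.
Since 1 divides 2, solutions exist.

Step 2: Find a particular solution using extended Euclidean algorithm.
We get u₀ = 6, v₀ = -4.
Check: 7*6 + 10*-4 = 2 = 2 ✓

Step 3: Write the general solution.
u = 6 + (10/1)t = 6 + 10t
v = -4 - (7/1)t = -4 - 7t
for any integer t.

u = 6 + 10t, v = -4 - 7t for integer t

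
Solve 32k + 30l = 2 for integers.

Step 1: Check solvability.
gcd(32, 30) = 2
Since 2 divides 2, solutions exist.

Step 2: Apply extended Euclidean algorithm to find gcd.
We find integers such that 32*x0 + 30*y0 = 2

Step 3: Scale the particular solution.
Multiply by 2/2 = 1:
k = 1, l = -1

Step 4: Verify.
32*(1) + 30*(-1) = 2 = 2 ✓

k = 1, l = -1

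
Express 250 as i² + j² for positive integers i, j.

We need to find integers i, j > 0 such that i² + j² = 250.
Trying i = 5: j² = 250 - 5² = 250 - 25 = 225
j = 15
Check: 5² + 15² = 25 + 225 = 250 ✓

250 = 5² + 15²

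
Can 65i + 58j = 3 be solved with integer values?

Step 1: Compute gcd(65, 58).
gcd(65, 58) = 1

Step 2: Check divisibility.
Does 1 divide 3? 3 = 1 x 3, so yes.

By the theorem on linear Diophantine equations, 65i + 58j = 3 has integer solutions if and only if gcd(65, 58) divides 3. Since 1 | 3, solutions exist.

Yes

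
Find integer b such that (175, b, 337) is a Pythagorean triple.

b² = c² - a² = 337² - 175² = 113569 - 30625 = 82944
b = sqrt(82944) = 288

288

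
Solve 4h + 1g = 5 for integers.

Step 1: Check solvability.
gcd(4, 1) = 1
Since 1 divides 5, solutions exist.

Step 2: Apply extended Euclidean algorithm to find gcd.
We find integers such that 4*x0 + 1*y0 = 1

Step 3: Scale the particular solution.
Multiply by 5/1 = 5:
h = 0, g = 5

Step 4: Verify.
4*(0) + 1*(5) = 5 = 5 ✓

h = 0, g = 5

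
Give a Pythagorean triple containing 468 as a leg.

We need the other leg and hypotenuse such that 468² + x² = c².
Take x = 155, c = 493: 468² + 155² = 219024 + 24025 = 243049 = 493² ✓
Triple: (155, 468, 493)

(155, 468, 493)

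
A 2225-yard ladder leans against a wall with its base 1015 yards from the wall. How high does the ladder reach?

The ladder, wall, and ground form a right triangle with hypotenuse 2225 and one leg 1015.
By the Pythagorean theorem: h² = 2225² - 1015² = 4950625 - 1030225 = 3920400
h = √3920400 = 1980 yards

1980 yards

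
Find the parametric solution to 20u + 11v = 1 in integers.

Step 1: Compute gcd(20, 11) = 1.
Since 1 divides 1, solutions exist.

Step 2: Find a particular solution using extended Euclidean algorithm.
We get u₀ = 5, v₀ = -9.
Check: 20*5 + 11*-9 = 1 = 1 ✓

Step 3: Write the general solution.
u = 5 + (11/1)t = 5 + 11t
v = -9 - (20/1)t = -9 - 20t
for any integer t.

u = 5 + 11t, v = -9 - 20t for integer t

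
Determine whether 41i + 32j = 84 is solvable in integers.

Step 1: Compute gcd(41, 32).
gcd(41, 32) = 1

Step 2: Check divisibility.
Does 1 divide 84? 84 = 1 x 84, so yes.

By the theorem on linear Diophantine equations, 41i + 32j = 84 has integer solutions if and only if gcd(41, 32) divides 84. Since 1 | 84, solutions exist.

Yes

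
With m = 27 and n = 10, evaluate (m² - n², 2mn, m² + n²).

a = m² - n² = 729 - 100 = 629
b = 2mn = 2·27·10 = 540
c = m² + n² = 729 + 100 = 829
Verify: 629² + 540² = 395641 + 291600 = 687241 = 829² ✓

(629, 540, 829)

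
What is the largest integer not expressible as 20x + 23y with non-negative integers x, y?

For two coprime denominations a and b, the Frobenius number (largest value not representable as a non-negative combination) is ab - a - b.
Here gcd(20, 23) = 1, so they are coprime.
F(20, 23) = 20·23 - 20 - 23 = 460 - 43 = 417

417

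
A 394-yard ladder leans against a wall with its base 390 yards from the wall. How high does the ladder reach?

The ladder, wall, and ground form a right triangle with hypotenuse 394 and one leg 390.
By the Pythagorean theorem: h² = 394² - 390² = 155236 - 152100 = 3136
h = √3136 = 56 yards

56 yards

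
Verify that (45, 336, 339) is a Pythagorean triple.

Compute a² + b²:
45² + 336² = 2025 + 112896 = 114921
Compute c²:
339² = 114921
Since 114921 = 114921, it is a Pythagorean triple.

Yes, it is a Pythagorean triple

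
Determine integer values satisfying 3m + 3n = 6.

Step 1: Check solvability.
gcd(3, 3) = 3
Since 3 divides 6, solutions exist.

Step 2: Apply extended Euclidean algorithm to find gcd.
We find integers such that 3*x0 + 3*y0 = 3

Step 3: Scale the particular solution.
Multiply by 6/3 = 2:
m = 0, n = 2

Step 4: Verify.
3*(0) + 3*(2) = 6 = 6 ✓

m = 0, n = 2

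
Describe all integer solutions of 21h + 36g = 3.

Step 1: Compute gcd(21, 36) = 3.
Since 3 divides 3, solutions exist.

Step 2: Find a particular solution using extended Euclidean algorithm.
We get h₀ = -5, g₀ = 3.
Check: 21*-5 + 36*3 = 3 = 3 ✓

Step 3: Write the general solution.
h = -5 + (36/3)t = -5 + 12t
g = 3 - (21/3)t = 3 - 7t
for any integer t.

h = -5 + 12t, g = 3 - 7t for integer t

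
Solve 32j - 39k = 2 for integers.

Step 1: Check solvability.
gcd(32, 39) = 1
Since 1 divides 2, solutions exist.

Step 2: Apply extended Euclidean algorithm to find gcd.
We find integers such that 32*x0 + 39*y0 = 1

Step 3: Scale the particular solution.
Multiply by 2/1 = 2:
j = 22, k = 18

Step 4: Verify.
32*(22) - 39*(18) = 2 = 2 ✓

j = 22, k = 18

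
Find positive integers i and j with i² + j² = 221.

We need to find integers i, j > 0 such that i² + j² = 221.
Trying i = 5: j² = 221 - 5² = 221 - 25 = 196
j = 14
Check: 5² + 14² = 25 + 196 = 221 ✓

221 = 5² + 14²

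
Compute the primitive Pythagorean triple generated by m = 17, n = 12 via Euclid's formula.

a = m² - n² = 289 - 144 = 145
b = 2mn = 2·17·12 = 408
c = m² + n² = 289 + 144 = 433
Verify: 145² + 408² = 21025 + 166464 = 187489 = 433² ✓

(145, 408, 433)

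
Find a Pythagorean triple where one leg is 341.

We need the other leg and hypotenuse such that 341² + x² = c².
Take x = 420, c = 541: 341² + 420² = 116281 + 176400 = 292681 = 541² ✓
Triple: (341, 420, 541)

(341, 420, 541)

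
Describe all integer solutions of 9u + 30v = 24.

Step 1: Compute gcd(9, 30) = 3.
Since 3 divides 24, solutions exist.

Step 2: Find a particular solution using extended Euclidean algorithm.
We get u₀ = -24, v₀ = 8.
Check: 9*-24 + 30*8 = 24 = 24 ✓

Step 3: Write the general solution.
u = -24 + (30/3)t = -24 + 10t
v = 8 - (9/3)t = 8 - 3t
for any integer t.

u = -24 + 10t, v = 8 - 3t for integer t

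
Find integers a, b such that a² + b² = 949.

We need to find integers a, b > 0 such that a² + b² = 949.
Trying a = 7: b² = 949 - 7² = 949 - 49 = 900
b = 30
Check: 7² + 30² = 49 + 900 = 949 ✓

949 = 7² + 30²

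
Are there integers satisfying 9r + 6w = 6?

Step 1: Compute gcd(9, 6).
gcd(9, 6) = 3

Step 2: Check divisibility.
Does 3 divide 6? 6 = 3 x 2, so yes.

By the theorem on linear Diophantine equations, 9r + 6w = 6 has integer solutions if and only if gcd(9, 6) divides 6. Since 3 | 6, solutions exist.

Yes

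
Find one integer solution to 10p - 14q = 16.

Step 1: Check solvability.
gcd(10, 14) = 2
Since 2 divides 16, solutions exist.

Step 2: Apply extended Euclidean algorithm to find gcd.
We find integers such that 10*x0 + 14*y0 = 2

Step 3: Scale the particular solution.
Multiply by 16/2 = 8:
p = 24, q = 16

Step 4: Verify.
10*(24) - 14*(16) = 16 = 16 ✓

p = 24, q = 16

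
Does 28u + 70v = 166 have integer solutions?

Step 1: Compute gcd(28, 70).
gcd(28, 70) = 14

Step 2: Check divisibility.
Does 14 divide 166? 166 = 14 x 11 + 12, so no.

By the theorem on linear Diophantine equations, 28u + 70v = 166 has integer solutions if and only if gcd(28, 70) divides 166. Since 14 does not divide 166, no solutions exist.

No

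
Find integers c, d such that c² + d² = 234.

We need to find integers c, d > 0 such that c² + d² = 234.
Trying c = 3: d² = 234 - 3² = 234 - 9 = 225
d = 15
Check: 3² + 15² = 9 + 225 = 234 ✓

234 = 3² + 15²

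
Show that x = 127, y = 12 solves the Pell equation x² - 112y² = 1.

Compute x² = 127² = 16129
Compute 112y² = 112·12² = 112·144 = 16128
x² - 112y² = 16129 - 16128 = 1
Since this equals 1, (127, 12) is a solution.

Yes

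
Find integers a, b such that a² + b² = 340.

We need to find integers a, b > 0 such that a² + b² = 340.
Trying a = 4: b² = 340 - 4² = 340 - 16 = 324
b = 18
Check: 4² + 18² = 16 + 324 = 340 ✓

340 = 4² + 18²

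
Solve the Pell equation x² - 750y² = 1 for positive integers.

We seek the smallest positive integers (x, y) with x² - 750y² = 1, i.e., x² = 750y² + 1.
Try successive y values:
y = 1: x² = 750·1² + 1 = 751, not a perfect square
y = 2: x² = 750·2² + 1 = 3001, not a perfect square
y = 3: x² = 750·3² + 1 = 6751, not a perfect square
... continuing the search (or via continued fractions) ...
y = 93122: x² = 750·93122² + 1 = 6503780163001, x = 2550251 ✓

Verify: 2550251² - 750·93122² = 6503780163001 - 6503780163000 = 1 ✓

x = 2550251, y = 93122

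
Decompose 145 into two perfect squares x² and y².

We need to find integers x, y > 0 such that x² + y² = 145.
Trying x = 1: y² = 145 - 1² = 145 - 1 = 144
y = 12
Check: 1² + 12² = 1 + 144 = 145 ✓

145 = 1² + 12²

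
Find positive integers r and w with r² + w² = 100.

We need to find integers r, w > 0 such that r² + w² = 100.
Trying r = 6: w² = 100 - 6² = 100 - 36 = 64
w = 8
Check: 6² + 8² = 36 + 64 = 100 ✓

100 = 6² + 8²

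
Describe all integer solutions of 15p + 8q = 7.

Step 1: Compute gcd(15, 8) = 1.
Since 1 divides 7, solutions exist.

Step 2: Find a particular solution using extended Euclidean algorithm.
We get p₀ = -7, q₀ = 14.
Check: 15*-7 + 8*14 = 7 = 7 ✓

Step 3: Write the general solution.
p = -7 + (8/1)t = -7 + 8t
q = 14 - (15/1)t = 14 - 15t
for any integer t.

p = -7 + 8t, q = 14 - 15t for integer t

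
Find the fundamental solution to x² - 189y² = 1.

We seek the smallest positive integers (x, y) with x² - 189y² = 1, i.e., x² = 189y² + 1.
Try successive y values:
y = 1: x² = 189·1² + 1 = 190, not a perfect square
y = 2: x² = 189·2² + 1 = 757, not a perfect square
y = 3: x² = 189·3² + 1 = 1702, not a perfect square
... continuing the search (or via continued fractions) ...
y = 4: x² = 189·4² + 1 = 3025, x = 55 ✓

Verify: 55² - 189·4² = 3025 - 3024 = 1 ✓

x = 55, y = 4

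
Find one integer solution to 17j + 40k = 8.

Step 1: Check solvability.
gcd(17, 40) = 1
Since 1 divides 8, solutions exist.

Step 2: Apply extended Euclidean algorithm to find gcd.
We find integers such that 17*x0 + 40*y0 = 1

Step 3: Scale the particular solution.
Multiply by 8/1 = 8:
j = -56, k = 24

Step 4: Verify.
17*(-56) + 40*(24) = 8 = 8 ✓

j = -56, k = 24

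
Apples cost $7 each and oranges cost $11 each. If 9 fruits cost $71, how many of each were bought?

Let a = apples, o = oranges.
a + o = 9
7a + 11o = 71
Substitute o = 9 - a:
7a + 11(9 - a) = 71
(7 - 11)a = 71 - 99
-4a = -28
a = 7, o = 9 - 7 = 2

Apples: 7, Oranges: 2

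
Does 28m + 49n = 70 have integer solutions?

Step 1: Compute gcd(28, 49).
gcd(28, 49) = 7

Step 2: Check divisibility.
Does 7 divide 70? 70 = 7 x 10, so yes.

By the theorem on linear Diophantine equations, 28m + 49n = 70 has integer solutions if and only if gcd(28, 49) divides 70. Since 7 | 70, solutions exist.

Yes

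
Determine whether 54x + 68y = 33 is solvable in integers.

Step 1: Compute gcd(54, 68).
gcd(54, 68) = 2

Step 2: Check divisibility.
Does 2 divide 33? 33 = 2 x 16 + 1, so no.

By the theorem on linear Diophantine equations, 54x + 68y = 33 has integer solutions if and only if gcd(54, 68) divides 33. Since 2 does not divide 33, no solutions exist.

No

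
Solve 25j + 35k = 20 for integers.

Step 1: Check solvability.
gcd(25, 35) = 5
Since 5 divides 20, solutions exist.

Step 2: Apply extended Euclidean algorithm to find gcd.
We find integers such that 25*x0 + 35*y0 = 5

Step 3: Scale the particular solution.
Multiply by 20/5 = 4:
j = 12, k = -8

Step 4: Verify.
25*(12) + 35*(-8) = 20 = 20 ✓

j = 12, k = -8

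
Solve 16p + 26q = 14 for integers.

Step 1: Check solvability.
gcd(16, 26) = 2
Since 2 divides 14, solutions exist.

Step 2: Apply extended Euclidean algorithm to find gcd.
We find integers such that 16*x0 + 26*y0 = 2

Step 3: Scale the particular solution.
Multiply by 14/2 = 7:
p = 35, q = -21

Step 4: Verify.
16*(35) + 26*(-21) = 14 = 14 ✓

p = 35, q = -21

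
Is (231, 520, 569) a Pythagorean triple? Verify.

Compute a² + b² = 231² + 520² = 53361 + 270400 = 323761
Compute c² = 569² = 323761
Since 323761 = 323761, confirmed.

Yes, it is a Pythagorean triple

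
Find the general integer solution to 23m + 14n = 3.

Step 1: Compute gcd(23, 14) = 1.
Since 1 divides 3, solutions exist.

Step 2: Find a particular solution using extended Euclidean algorithm.
We get m₀ = -9, n₀ = 15.
Check: 23*-9 + 14*15 = 3 = 3 ✓

Step 3: Write the general solution.
m = -9 + (14/1)t = -9 + 14t
n = 15 - (23/1)t = 15 - 23t
for any integer t.

m = -9 + 14t, n = 15 - 23t for integer t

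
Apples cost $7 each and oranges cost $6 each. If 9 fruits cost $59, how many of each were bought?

Let a = apples, o = oranges.
a + o = 9
7a + 6o = 59
Substitute o = 9 - a:
7a + 6(9 - a) = 59
(7 - 6)a = 59 - 54
1a = 5
a = 5, o = 9 - 5 = 4

Apples: 5, Oranges: 4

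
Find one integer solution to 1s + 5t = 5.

Step 1: Check solvability.
gcd(1, 5) = 1
Since 1 divides 5, solutions exist.

Step 2: Apply extended Euclidean algorithm to find gcd.
We find integers such that 1*x0 + 5*y0 = 1

Step 3: Scale the particular solution.
Multiply by 5/1 = 5:
s = 5, t = 0

Step 4: Verify.
1*(5) + 5*(0) = 5 = 5 ✓

s = 5, t = 0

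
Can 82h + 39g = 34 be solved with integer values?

Step 1: Compute gcd(82, 39).
gcd(82, 39) = 1

Step 2: Check divisibility.
Does 1 divide 34? 34 = 1 x 34, so yes.

By the theorem on linear Diophantine equations, 82h + 39g = 34 has integer solutions if and only if gcd(82, 39) divides 34. Since 1 | 34, solutions exist.

Yes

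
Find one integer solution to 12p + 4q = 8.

Step 1: Check solvability.
gcd(12, 4) = 4
Since 4 divides 8, solutions exist.

Step 2: Apply extended Euclidean algorithm to find gcd.
We find integers such that 12*x0 + 4*y0 = 4

Step 3: Scale the particular solution.
Multiply by 8/4 = 2:
p = 0, q = 2

Step 4: Verify.
12*(0) + 4*(2) = 8 = 8 ✓

p = 0, q = 2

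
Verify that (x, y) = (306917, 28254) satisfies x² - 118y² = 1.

Compute x² = 306917² = 94198044889
Compute 118y² = 118·28254² = 118·798288516 = 94198044888
x² - 118y² = 94198044889 - 94198044888 = 1
Since this equals 1, (306917, 28254) is a solution.

Yes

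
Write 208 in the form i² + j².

We need to find integers i, j > 0 such that i² + j² = 208.
Trying i = 8: j² = 208 - 8² = 208 - 64 = 144
j = 12
Check: 8² + 12² = 64 + 144 = 208 ✓

208 = 8² + 12²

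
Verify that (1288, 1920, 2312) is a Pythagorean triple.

Compute a² + b² = 1288² + 1920² = 1658944 + 3686400 = 5345344
Compute c² = 2312² = 5345344
Since 5345344 = 5345344, confirmed.

Yes, it is a Pythagorean triple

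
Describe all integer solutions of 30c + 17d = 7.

Step 1: Compute gcd(30, 17) = 1.
Since 1 divides 7, solutions exist.

Step 2: Find a particular solution using extended Euclidean algorithm.
We get c₀ = 28, d₀ = -49.
Check: 30*28 + 17*-49 = 7 = 7 ✓

Step 3: Write the general solution.
c = 28 + (17/1)t = 28 + 17t
d = -49 - (30/1)t = -49 - 30t
for any integer t.

c = 28 + 17t, d = -49 - 30t for integer t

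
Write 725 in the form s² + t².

We need to find integers s, t > 0 such that s² + t² = 725.
Trying s = 7: t² = 725 - 7² = 725 - 49 = 676
t = 26
Check: 7² + 26² = 49 + 676 = 725 ✓

725 = 7² + 26²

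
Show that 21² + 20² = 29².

Compute a² + b² = 21² + 20² = 441 + 400 = 841
Compute c² = 29² = 841
Since 841 = 841, confirmed.

Yes, it is a Pythagorean triple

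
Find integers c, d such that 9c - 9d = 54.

Step 1: Check solvability.
gcd(9, 9) = 9
Since 9 divides 54, solutions exist.

Step 2: Apply extended Euclidean algorithm to find gcd.
We find integers such that 9*x0 + 9*y0 = 9

Step 3: Scale the particular solution.
Multiply by 54/9 = 6:
c = 0, d = -6

Step 4: Verify.
9*(0) - 9*(-6) = 54 = 54 ✓

c = 0, d = -6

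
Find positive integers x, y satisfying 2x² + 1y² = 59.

Try small values of x and check whether (59 - 2x²)/1 is a perfect square.
x = 5: 2·5² = 50, so 1y² = 59 - 50 = 9, giving y² = 9, y = 3.
Check: 2·5² + 1·3² = 50 + 9 = 59 ✓

x = 5, y = 3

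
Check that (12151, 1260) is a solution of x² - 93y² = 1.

Compute x² = 12151² = 147646801
Compute 93y² = 93·1260² = 93·1587600 = 147646800
x² - 93y² = 147646801 - 147646800 = 1
Since this equals 1, (12151, 1260) is a solution.

Yes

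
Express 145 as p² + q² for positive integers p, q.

We need to find integers p, q > 0 such that p² + q² = 145.
Trying p = 1: q² = 145 - 1² = 145 - 1 = 144
q = 12
Check: 1² + 12² = 1 + 144 = 145 ✓

145 = 1² + 12²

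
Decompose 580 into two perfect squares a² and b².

We need to find integers a, b > 0 such that a² + b² = 580.
Trying a = 2: b² = 580 - 2² = 580 - 4 = 576
b = 24
Check: 2² + 24² = 4 + 576 = 580 ✓

580 = 2² + 24²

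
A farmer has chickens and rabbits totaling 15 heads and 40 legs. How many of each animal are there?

Let c = chickens, r = rabbits.
Heads: c + r = 15
Legs: 2c + 4r = 40
From the first equation, c = 15 - r. Substitute:
2(15 - r) + 4r = 40
30 + 2r = 40
r = (40 - 30)/2 = 5
c = 15 - 5 = 10

Chickens: 10, Rabbits: 5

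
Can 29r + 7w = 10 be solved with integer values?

Step 1: Compute gcd(29, 7).
gcd(29, 7) = 1

Step 2: Check divisibility.
Does 1 divide 10? 10 = 1 x 10, so yes.

By the theorem on linear Diophantine equations, 29r + 7w = 10 has integer solutions if and only if gcd(29, 7) divides 10. Since 1 | 10, solutions exist.

Yes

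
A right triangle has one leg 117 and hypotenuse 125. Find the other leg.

b² = c² - a² = 15625 - 13689 = 1936
b = 44

44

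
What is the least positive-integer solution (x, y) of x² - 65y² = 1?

We seek the smallest positive integers (x, y) with x² - 65y² = 1, i.e., x² = 65y² + 1.
Try successive y values:
y = 1: x² = 65·1² + 1 = 66, not a perfect square
y = 2: x² = 65·2² + 1 = 261, not a perfect square
y = 3: x² = 65·3² + 1 = 586, not a perfect square
... continuing the search (or via continued fractions) ...
y = 16: x² = 65·16² + 1 = 16641, x = 129 ✓

Verify: 129² - 65·16² = 16641 - 16640 = 1 ✓

x = 129, y = 16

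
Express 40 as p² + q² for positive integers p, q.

We need to find integers p, q > 0 such that p² + q² = 40.
Trying p = 2: q² = 40 - 2² = 40 - 4 = 36
q = 6
Check: 2² + 6² = 4 + 36 = 40 ✓

40 = 2² + 6²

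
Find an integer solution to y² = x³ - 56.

Try small integer x values and check whether x³ - 56 is a perfect square.
x = 18: x³ - 56 = 18³ - 56 = 5832 - 56 = 5776
Is 5776 a perfect square? 76² = 5776 ✓
So (x, y) = (18, -76) is a solution.

x = 18, y = -76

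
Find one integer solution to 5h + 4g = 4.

Step 1: Check solvability.
gcd(5, 4) = 1
Since 1 divides 4, solutions exist.

Step 2: Apply extended Euclidean algorithm to find gcd.
We find integers such that 5*x0 + 4*y0 = 1

Step 3: Scale the particular solution.
Multiply by 4/1 = 4:
h = 4, g = -4

Step 4: Verify.
5*(4) + 4*(-4) = 4 = 4 ✓

h = 4, g = -4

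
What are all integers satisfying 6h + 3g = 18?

Step 1: Compute gcd(6, 3) = 3.
Since 3 divides 18, solutions exist.

Step 2: Find a particular solution using extended Euclidean algorithm.
We get h₀ = 0, g₀ = 6.
Check: 6*0 + 3*6 = 18 = 18 ✓

Step 3: Write the general solution.
h = 0 + (3/3)t = 0 + 1t
g = 6 - (6/3)t = 6 - 2t
for any integer t.

h = 0 + 1t, g = 6 - 2t for integer t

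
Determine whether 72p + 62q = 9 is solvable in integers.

Step 1: Compute gcd(72, 62).
gcd(72, 62) = 2

Step 2: Check divisibility.
Does 2 divide 9? 9 = 2 x 4 + 1, so no.

By the theorem on linear Diophantine equations, 72p + 62q = 9 has integer solutions if and only if gcd(72, 62) divides 9. Since 2 does not divide 9, no solutions exist.

No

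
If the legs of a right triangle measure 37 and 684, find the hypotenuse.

c² = a² + b² = 37² + 684² = 1369 + 467856 = 469225
c = 685

685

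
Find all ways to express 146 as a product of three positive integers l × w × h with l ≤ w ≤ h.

Iterate l from 1 to ⌊146^(1/3)⌋. For each l dividing 146, iterate w ≥ l with w dividing 146/l, and set h = 146/(l·w).
Triples found (2): (1×1×146), (1×2×73)

(1×1×146), (1×2×73)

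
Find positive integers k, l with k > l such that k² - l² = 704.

Factor: k² - l² = (k+l)(k-l) = 704.
We need two factors of 704 with the same parity.
Use k+l = 352 and k-l = 2 (product 352·2 = 704).
Adding: 2k = 354, so k = 177.
Subtracting: 2l = 350, so l = 175.
Check: 177² - 175² = 31329 - 30625 = 704 ✓

k = 177, l = 175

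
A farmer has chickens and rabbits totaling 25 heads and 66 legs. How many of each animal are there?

Let c = chickens, r = rabbits.
Heads: c + r = 25
Legs: 2c + 4r = 66
From the first equation, c = 25 - r. Substitute:
2(25 - r) + 4r = 66
50 + 2r = 66
r = (66 - 50)/2 = 8
c = 25 - 8 = 17

Chickens: 17, Rabbits: 8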